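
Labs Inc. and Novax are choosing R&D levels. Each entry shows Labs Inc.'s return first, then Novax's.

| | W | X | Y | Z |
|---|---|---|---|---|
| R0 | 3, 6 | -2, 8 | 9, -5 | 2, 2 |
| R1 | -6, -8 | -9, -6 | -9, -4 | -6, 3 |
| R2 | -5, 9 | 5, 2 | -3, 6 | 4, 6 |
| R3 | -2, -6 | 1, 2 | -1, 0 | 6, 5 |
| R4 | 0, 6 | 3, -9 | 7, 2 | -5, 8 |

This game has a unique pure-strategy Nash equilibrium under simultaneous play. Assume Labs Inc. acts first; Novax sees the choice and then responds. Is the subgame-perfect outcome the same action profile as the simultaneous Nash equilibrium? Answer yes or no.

yes

Work backward from Novax's decision.
- R0: Novax compares 6, 8, -5, 2 and picks X; Labs Inc. would get -2.
- R1: Novax compares -8, -6, -4, 3 and picks Z; Labs Inc. would get -6.
- R2: Novax compares 9, 2, 6, 6 and picks W; Labs Inc. would get -5.
- R3: Novax compares -6, 2, 0, 5 and picks Z; Labs Inc. would get 6.
- R4: Novax compares 6, -9, 2, 8 and picks Z; Labs Inc. would get -5.
Maximizing over -2, -6, -5, 6, -5, Labs Inc. chooses R3. Subgame-perfect outcome: (R3, Z) with payoffs (6, 5).
Under simultaneous play:
Labs Inc.'s best replies: W→R0; X→R2; Y→R0; Z→R3.
Novax's best replies: R0→X; R1→Z; R2→W; R3→Z; R4→Z.
Only (R3, Z) has each player best-responding; Nash payoffs (6, 5).
Sequential outcome (R3, Z) coincides with the Nash profile (R3, Z).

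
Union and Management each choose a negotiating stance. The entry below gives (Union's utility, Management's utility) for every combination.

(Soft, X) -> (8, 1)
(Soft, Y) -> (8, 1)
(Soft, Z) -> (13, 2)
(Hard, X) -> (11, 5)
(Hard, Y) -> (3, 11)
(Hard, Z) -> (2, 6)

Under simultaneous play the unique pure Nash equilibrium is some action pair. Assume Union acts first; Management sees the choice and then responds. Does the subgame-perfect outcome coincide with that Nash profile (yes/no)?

Backward induction with Union moving first.
- Soft: BR = Z, leader payoff 13.
- Hard: BR = Y, leader payoff 3.
Among 13, 3, the best is 13 at Soft. Subgame-perfect outcome: (Soft, Z) with payoffs (13, 2).
Under simultaneous play:
Union's best replies: X→Hard; Y→Soft; Z→Soft.
Management's best replies: Soft→Z; Hard→Y.
Only (Soft, Z) has each player best-responding; Nash payoffs (13, 2).
Sequential outcome (Soft, Z) coincides with the Nash profile (Soft, Z).

yes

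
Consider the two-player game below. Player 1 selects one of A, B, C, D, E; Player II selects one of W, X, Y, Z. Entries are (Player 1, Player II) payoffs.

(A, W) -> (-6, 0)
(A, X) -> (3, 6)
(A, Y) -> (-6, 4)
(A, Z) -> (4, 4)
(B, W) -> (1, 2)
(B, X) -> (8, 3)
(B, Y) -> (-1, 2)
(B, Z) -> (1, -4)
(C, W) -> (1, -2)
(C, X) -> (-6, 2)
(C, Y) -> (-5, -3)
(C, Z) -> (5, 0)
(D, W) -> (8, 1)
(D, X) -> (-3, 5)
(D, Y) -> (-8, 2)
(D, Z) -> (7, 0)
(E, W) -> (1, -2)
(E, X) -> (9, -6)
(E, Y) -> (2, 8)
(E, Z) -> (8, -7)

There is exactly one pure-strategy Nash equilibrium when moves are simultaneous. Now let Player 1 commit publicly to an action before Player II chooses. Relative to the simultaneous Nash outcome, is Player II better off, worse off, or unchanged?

Player II best-responds to each possible Player 1 move:
- A: BR = X, leader payoff 3.
- B: BR = X, leader payoff 8.
- C: BR = X, leader payoff -6.
- D: BR = X, leader payoff -3.
- E: BR = Y, leader payoff 2.
Maximizing over 3, 8, -6, -3, 2, Player 1 chooses B. Subgame-perfect outcome: (B, X) with payoffs (8, 3).
Under simultaneous play:
Player 1's best replies: W→D; X→E; Y→E; Z→E.
Player II's best replies: A→X; B→X; C→X; D→X; E→Y.
Only (E, Y) has each player best-responding; Nash payoffs (2, 8).
Player II earns 3 sequentially versus 8 at the Nash outcome: worse off.

worse off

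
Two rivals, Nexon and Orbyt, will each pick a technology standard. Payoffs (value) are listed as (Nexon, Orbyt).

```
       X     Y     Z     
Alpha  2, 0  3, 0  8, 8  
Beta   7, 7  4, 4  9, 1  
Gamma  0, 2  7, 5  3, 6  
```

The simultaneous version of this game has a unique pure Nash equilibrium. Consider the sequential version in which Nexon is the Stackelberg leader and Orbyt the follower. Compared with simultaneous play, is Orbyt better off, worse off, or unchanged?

better off

Orbyt best-responds to each possible Nexon move:
- Alpha: BR = Z, leader payoff 8.
- Beta: BR = X, leader payoff 7.
- Gamma: BR = Z, leader payoff 3.
Maximizing over 8, 7, 3, Nexon chooses Alpha. Subgame-perfect outcome: (Alpha, Z) with payoffs (8, 8).
For the simultaneous game, intersect best replies.
Nexon's best replies: X→Beta; Y→Gamma; Z→Beta.
Orbyt's best replies: Alpha→Z; Beta→X; Gamma→Z.
The unique mutual best reply is (Beta, X), giving (7, 7).
Orbyt earns 8 sequentially versus 7 at the Nash outcome: better off.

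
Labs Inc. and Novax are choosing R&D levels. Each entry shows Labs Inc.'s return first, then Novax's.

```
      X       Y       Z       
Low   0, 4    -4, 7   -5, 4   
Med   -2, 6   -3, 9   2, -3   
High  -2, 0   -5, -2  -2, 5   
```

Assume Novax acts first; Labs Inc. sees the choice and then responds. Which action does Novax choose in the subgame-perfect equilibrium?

Work backward from Labs Inc.'s decision.
- X: BR = Low, leader payoff 4.
- Y: BR = Med, leader payoff 9.
- Z: BR = Med, leader payoff -3.
Among 4, 9, -3, the best is 9 at Y. Subgame-perfect outcome: (Med, Y) with payoffs (-3, 9).

Y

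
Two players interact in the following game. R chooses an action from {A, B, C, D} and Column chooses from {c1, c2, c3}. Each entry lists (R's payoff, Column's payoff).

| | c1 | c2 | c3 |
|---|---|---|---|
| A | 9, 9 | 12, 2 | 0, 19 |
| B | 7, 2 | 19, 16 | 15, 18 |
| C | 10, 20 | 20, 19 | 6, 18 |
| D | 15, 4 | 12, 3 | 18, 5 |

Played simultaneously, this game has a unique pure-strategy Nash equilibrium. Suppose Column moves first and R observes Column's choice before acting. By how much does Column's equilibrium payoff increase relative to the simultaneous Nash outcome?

14

Backward induction with Column moving first.
- c1 → R plays D (best of 9, 7, 10, 15); Column gets 4.
- c2 → R plays C (best of 12, 19, 20, 12); Column gets 19.
- c3 → R plays D (best of 0, 15, 6, 18); Column gets 5.
Column's induced payoffs are 4, 19, 5, so Column commits to c2. Subgame-perfect outcome: (C, c2) with payoffs (20, 19).
Now find the simultaneous Nash equilibrium.
R's best replies: c1→D; c2→C; c3→D.
Column's best replies: A→c3; B→c3; C→c1; D→c3.
The unique mutual best reply is (D, c3), giving (18, 5).
Column's commitment gain: 19 − 5 = 14.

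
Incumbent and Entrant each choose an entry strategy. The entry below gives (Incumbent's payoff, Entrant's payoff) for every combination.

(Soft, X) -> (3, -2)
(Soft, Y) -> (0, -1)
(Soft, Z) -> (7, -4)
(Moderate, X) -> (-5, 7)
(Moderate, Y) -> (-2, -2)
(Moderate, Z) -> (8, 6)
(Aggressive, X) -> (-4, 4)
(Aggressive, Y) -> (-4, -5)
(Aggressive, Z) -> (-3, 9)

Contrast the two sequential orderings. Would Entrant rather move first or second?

first

If Incumbent leads: Entrant's best replies are Soft→Y, Moderate→X, Aggressive→Z; Incumbent's induced payoffs 0, -5, -3; outcome (Soft, Y), payoffs (0, -1).
If Entrant leads: Incumbent's best replies are X→Soft, Y→Soft, Z→Moderate; Entrant's induced payoffs -2, -1, 6; outcome (Moderate, Z), payoffs (8, 6).
Entrant gets 6 moving first and -1 moving second, so Entrant prefers to move first.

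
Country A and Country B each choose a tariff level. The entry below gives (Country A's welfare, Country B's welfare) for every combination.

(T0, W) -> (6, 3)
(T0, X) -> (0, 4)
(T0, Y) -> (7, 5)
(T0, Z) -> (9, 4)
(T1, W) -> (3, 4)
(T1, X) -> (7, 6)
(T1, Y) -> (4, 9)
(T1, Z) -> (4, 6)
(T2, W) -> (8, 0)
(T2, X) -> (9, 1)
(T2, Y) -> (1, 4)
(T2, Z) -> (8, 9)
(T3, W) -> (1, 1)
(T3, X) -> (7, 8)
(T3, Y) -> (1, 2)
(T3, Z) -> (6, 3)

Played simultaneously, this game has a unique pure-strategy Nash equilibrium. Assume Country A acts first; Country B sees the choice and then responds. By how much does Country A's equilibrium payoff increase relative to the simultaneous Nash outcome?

Solve by backward induction (Country A leads).
- T0 → Country B plays Y (best of 3, 4, 5, 4); Country A gets 7.
- T1 → Country B plays Y (best of 4, 6, 9, 6); Country A gets 4.
- T2 → Country B plays Z (best of 0, 1, 4, 9); Country A gets 8.
- T3 → Country B plays X (best of 1, 8, 2, 3); Country A gets 7.
Among 7, 4, 8, 7, the best is 8 at T2. Subgame-perfect outcome: (T2, Z) with payoffs (8, 9).
Now find the simultaneous Nash equilibrium.
Country A's best replies: W→T2; X→T2; Y→T0; Z→T0.
Country B's best replies: T0→Y; T1→Y; T2→Z; T3→X.
Only (T0, Y) has each player best-responding; Nash payoffs (7, 5).
Country A's commitment gain: 8 − 7 = 1.

1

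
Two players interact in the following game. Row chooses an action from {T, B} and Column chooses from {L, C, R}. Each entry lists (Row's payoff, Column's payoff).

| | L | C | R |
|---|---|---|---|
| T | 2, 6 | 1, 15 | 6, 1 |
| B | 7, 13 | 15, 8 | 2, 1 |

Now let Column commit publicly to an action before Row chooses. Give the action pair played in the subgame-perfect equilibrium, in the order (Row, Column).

Backward induction with Column moving first.
- L → Row plays B (best of 2, 7); Column gets 13.
- C → Row plays B (best of 1, 15); Column gets 8.
- R → Row plays T (best of 6, 2); Column gets 1.
Maximizing over 13, 8, 1, Column chooses L. Subgame-perfect outcome: (B, L) with payoffs (7, 13).

(B, L)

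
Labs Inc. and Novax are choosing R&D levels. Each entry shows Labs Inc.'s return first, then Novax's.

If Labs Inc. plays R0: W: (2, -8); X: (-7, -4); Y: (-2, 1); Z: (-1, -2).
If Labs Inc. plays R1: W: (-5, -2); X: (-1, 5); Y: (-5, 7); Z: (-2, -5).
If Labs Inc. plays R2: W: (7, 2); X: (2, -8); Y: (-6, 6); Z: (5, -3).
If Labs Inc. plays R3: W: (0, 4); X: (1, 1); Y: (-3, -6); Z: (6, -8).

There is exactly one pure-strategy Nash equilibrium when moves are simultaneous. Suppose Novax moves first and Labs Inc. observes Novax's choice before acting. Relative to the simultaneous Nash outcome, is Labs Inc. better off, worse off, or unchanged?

Backward induction with Novax moving first.
- W: Labs Inc. compares 2, -5, 7, 0 and picks R2; Novax would get 2.
- X: Labs Inc. compares -7, -1, 2, 1 and picks R2; Novax would get -8.
- Y: Labs Inc. compares -2, -5, -6, -3 and picks R0; Novax would get 1.
- Z: Labs Inc. compares -1, -2, 5, 6 and picks R3; Novax would get -8.
Novax's induced payoffs are 2, -8, 1, -8, so Novax commits to W. Subgame-perfect outcome: (R2, W) with payoffs (7, 2).
For the simultaneous game, intersect best replies.
Labs Inc.'s best replies: W→R2; X→R2; Y→R0; Z→R3.
Novax's best replies: R0→Y; R1→Y; R2→Y; R3→W.
Only (R0, Y) has each player best-responding; Nash payoffs (-2, 1).
Labs Inc. earns 7 sequentially versus -2 at the Nash outcome: better off.

better off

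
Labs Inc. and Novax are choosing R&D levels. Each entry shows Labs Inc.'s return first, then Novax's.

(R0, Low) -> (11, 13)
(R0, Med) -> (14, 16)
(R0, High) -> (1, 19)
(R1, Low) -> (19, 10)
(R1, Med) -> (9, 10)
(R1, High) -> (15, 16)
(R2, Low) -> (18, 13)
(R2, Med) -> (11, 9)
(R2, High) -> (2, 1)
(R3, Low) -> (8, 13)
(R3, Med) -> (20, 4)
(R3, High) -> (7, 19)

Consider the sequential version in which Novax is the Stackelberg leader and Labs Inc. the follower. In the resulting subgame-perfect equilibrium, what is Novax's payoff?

Solve by backward induction (Novax leads).
- Low: BR = R1, leader payoff 10.
- Med: BR = R3, leader payoff 4.
- High: BR = R1, leader payoff 16.
Maximizing over 10, 4, 16, Novax chooses High. Subgame-perfect outcome: (R1, High) with payoffs (15, 16).

16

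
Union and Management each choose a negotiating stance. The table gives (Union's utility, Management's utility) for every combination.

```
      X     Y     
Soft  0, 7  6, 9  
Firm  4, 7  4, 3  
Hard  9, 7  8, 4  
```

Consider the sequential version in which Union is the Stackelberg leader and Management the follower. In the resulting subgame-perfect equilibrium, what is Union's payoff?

Work backward from Management's decision.
- Soft → Management plays Y (best of 7, 9); Union gets 6.
- Firm → Management plays X (best of 7, 3); Union gets 4.
- Hard → Management plays X (best of 7, 4); Union gets 9.
Union's induced payoffs are 6, 4, 9, so Union commits to Hard. Subgame-perfect outcome: (Hard, X) with payoffs (9, 7).

9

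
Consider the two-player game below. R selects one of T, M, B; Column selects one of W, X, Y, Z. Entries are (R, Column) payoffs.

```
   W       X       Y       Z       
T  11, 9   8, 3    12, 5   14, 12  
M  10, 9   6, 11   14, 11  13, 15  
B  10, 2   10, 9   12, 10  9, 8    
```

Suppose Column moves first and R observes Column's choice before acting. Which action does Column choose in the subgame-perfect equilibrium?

Z

Solve by backward induction (Column leads).
- W: R compares 11, 10, 10 and picks T; Column would get 9.
- X: R compares 8, 6, 10 and picks B; Column would get 9.
- Y: R compares 12, 14, 12 and picks M; Column would get 11.
- Z: R compares 14, 13, 9 and picks T; Column would get 12.
Column's induced payoffs are 9, 9, 11, 12, so Column commits to Z. Subgame-perfect outcome: (T, Z) with payoffs (14, 12).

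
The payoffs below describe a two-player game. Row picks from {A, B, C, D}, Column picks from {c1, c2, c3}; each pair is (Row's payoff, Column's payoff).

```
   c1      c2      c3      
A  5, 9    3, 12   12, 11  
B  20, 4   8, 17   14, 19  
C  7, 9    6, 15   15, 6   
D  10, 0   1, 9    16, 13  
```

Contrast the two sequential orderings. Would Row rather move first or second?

first

If Row leads: Column's best replies are A→c2, B→c3, C→c2, D→c3; Row's induced payoffs 3, 14, 6, 16; outcome (D, c3), payoffs (16, 13).
If Column leads: Row's best replies are c1→B, c2→B, c3→D; Column's induced payoffs 4, 17, 13; outcome (B, c2), payoffs (8, 17).
Row gets 16 moving first and 8 moving second, so Row prefers to move first.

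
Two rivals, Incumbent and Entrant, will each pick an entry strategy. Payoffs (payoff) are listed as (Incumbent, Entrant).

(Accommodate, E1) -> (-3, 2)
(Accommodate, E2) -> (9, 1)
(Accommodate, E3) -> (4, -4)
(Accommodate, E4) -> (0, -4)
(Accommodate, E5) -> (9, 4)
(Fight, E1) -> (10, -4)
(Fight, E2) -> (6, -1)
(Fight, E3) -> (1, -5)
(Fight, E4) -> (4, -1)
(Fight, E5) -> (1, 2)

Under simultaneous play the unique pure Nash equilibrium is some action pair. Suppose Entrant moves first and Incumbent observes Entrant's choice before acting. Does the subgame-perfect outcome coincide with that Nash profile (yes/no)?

yes

Backward induction with Entrant moving first.
- E1 → Incumbent plays Fight (best of -3, 10); Entrant gets -4.
- E2 → Incumbent plays Accommodate (best of 9, 6); Entrant gets 1.
- E3 → Incumbent plays Accommodate (best of 4, 1); Entrant gets -4.
- E4 → Incumbent plays Fight (best of 0, 4); Entrant gets -1.
- E5 → Incumbent plays Accommodate (best of 9, 1); Entrant gets 4.
Entrant's induced payoffs are -4, 1, -4, -1, 4, so Entrant commits to E5. Subgame-perfect outcome: (Accommodate, E5) with payoffs (9, 4).
Now find the simultaneous Nash equilibrium.
Incumbent's best replies: E1→Fight; E2→Accommodate; E3→Accommodate; E4→Fight; E5→Accommodate.
Entrant's best replies: Accommodate→E5; Fight→E5.
Only (Accommodate, E5) has each player best-responding; Nash payoffs (9, 4).
Sequential outcome (Accommodate, E5) coincides with the Nash profile (Accommodate, E5).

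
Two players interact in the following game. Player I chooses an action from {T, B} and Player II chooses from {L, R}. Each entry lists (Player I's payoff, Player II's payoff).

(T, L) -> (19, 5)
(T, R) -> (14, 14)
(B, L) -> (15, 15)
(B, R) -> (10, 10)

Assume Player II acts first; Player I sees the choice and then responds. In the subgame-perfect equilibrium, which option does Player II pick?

Player I best-responds to each possible Player II move:
- L: Player I compares 19, 15 and picks T; Player II would get 5.
- R: Player I compares 14, 10 and picks T; Player II would get 14.
Player II's induced payoffs are 5, 14, so Player II commits to R. Subgame-perfect outcome: (T, R) with payoffs (14, 14).

R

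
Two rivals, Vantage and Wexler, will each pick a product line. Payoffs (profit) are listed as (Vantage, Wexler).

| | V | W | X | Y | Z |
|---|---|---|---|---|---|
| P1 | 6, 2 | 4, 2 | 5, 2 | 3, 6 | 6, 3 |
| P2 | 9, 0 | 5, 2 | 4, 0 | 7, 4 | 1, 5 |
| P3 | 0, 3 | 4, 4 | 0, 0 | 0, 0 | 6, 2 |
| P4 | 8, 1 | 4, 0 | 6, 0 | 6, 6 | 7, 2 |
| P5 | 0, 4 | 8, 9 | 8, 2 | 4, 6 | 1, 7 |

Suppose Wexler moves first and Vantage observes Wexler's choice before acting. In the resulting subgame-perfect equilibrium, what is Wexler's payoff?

Solve by backward induction (Wexler leads).
- V: BR = P2, leader payoff 0.
- W: BR = P5, leader payoff 9.
- X: BR = P5, leader payoff 2.
- Y: BR = P2, leader payoff 4.
- Z: BR = P4, leader payoff 2.
Maximizing over 0, 9, 2, 4, 2, Wexler chooses W. Subgame-perfect outcome: (P5, W) with payoffs (8, 9).

9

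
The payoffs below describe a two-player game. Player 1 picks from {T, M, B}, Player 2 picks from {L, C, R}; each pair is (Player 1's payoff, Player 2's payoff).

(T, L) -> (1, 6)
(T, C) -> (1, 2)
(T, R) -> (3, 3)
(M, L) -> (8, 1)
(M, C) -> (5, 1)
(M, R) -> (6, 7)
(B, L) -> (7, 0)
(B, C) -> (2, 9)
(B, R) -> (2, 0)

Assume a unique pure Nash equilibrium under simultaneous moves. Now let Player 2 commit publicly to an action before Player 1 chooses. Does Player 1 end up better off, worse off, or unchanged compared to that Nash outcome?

Backward induction with Player 2 moving first.
- L: BR = M, leader payoff 1.
- C: BR = M, leader payoff 1.
- R: BR = M, leader payoff 7.
Among 1, 1, 7, the best is 7 at R. Subgame-perfect outcome: (M, R) with payoffs (6, 7).
Now find the simultaneous Nash equilibrium.
Player 1's best replies: L→M; C→M; R→M.
Player 2's best replies: T→L; M→R; B→C.
The unique mutual best reply is (M, R), giving (6, 7).
Player 1 earns 6 sequentially versus 6 at the Nash outcome: unchanged.

unchanged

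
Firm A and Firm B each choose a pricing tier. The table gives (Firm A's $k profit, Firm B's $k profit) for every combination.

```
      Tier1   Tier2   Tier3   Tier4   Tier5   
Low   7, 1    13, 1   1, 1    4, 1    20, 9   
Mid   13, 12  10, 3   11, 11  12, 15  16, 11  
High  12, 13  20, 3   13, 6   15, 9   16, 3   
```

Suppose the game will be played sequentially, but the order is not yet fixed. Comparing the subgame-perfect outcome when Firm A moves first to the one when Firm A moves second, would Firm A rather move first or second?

If Firm A leads: Firm B's best replies are Low→Tier5, Mid→Tier4, High→Tier1; Firm A's induced payoffs 20, 12, 12; outcome (Low, Tier5), payoffs (20, 9).
If Firm B leads: Firm A's best replies are Tier1→Mid, Tier2→High, Tier3→High, Tier4→High, Tier5→Low; Firm B's induced payoffs 12, 3, 6, 9, 9; outcome (Mid, Tier1), payoffs (13, 12).
Firm A gets 20 moving first and 13 moving second, so Firm A prefers to move first.

first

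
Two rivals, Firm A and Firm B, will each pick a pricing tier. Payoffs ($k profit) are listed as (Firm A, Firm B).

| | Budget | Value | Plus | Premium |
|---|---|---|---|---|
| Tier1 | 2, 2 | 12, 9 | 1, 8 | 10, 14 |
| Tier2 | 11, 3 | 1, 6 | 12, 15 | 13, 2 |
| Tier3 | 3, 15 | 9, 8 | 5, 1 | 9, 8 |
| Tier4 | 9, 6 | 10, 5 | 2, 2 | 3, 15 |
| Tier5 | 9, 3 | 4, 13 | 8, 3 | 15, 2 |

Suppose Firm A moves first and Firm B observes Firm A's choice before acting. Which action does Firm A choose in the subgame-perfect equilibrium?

Tier2

Firm B best-responds to each possible Firm A move:
- Tier1 → Firm B plays Premium (best of 2, 9, 8, 14); Firm A gets 10.
- Tier2 → Firm B plays Plus (best of 3, 6, 15, 2); Firm A gets 12.
- Tier3 → Firm B plays Budget (best of 15, 8, 1, 8); Firm A gets 3.
- Tier4 → Firm B plays Premium (best of 6, 5, 2, 15); Firm A gets 3.
- Tier5 → Firm B plays Value (best of 3, 13, 3, 2); Firm A gets 4.
Among 10, 12, 3, 3, 4, the best is 12 at Tier2. Subgame-perfect outcome: (Tier2, Plus) with payoffs (12, 15).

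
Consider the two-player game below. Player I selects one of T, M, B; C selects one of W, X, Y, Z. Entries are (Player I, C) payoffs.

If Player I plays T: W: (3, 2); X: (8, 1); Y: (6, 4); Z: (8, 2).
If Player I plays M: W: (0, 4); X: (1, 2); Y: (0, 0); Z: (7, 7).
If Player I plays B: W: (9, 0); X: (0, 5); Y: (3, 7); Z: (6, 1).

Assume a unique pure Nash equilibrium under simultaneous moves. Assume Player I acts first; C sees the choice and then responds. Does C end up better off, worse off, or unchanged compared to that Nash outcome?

Work backward from C's decision.
- T: C compares 2, 1, 4, 2 and picks Y; Player I would get 6.
- M: C compares 4, 2, 0, 7 and picks Z; Player I would get 7.
- B: C compares 0, 5, 7, 1 and picks Y; Player I would get 3.
Player I's induced payoffs are 6, 7, 3, so Player I commits to M. Subgame-perfect outcome: (M, Z) with payoffs (7, 7).
For the simultaneous game, intersect best replies.
Player I's best replies: W→B; X→T; Y→T; Z→T.
C's best replies: T→Y; M→Z; B→Y.
The unique mutual best reply is (T, Y), giving (6, 4).
C earns 7 sequentially versus 4 at the Nash outcome: better off.

better off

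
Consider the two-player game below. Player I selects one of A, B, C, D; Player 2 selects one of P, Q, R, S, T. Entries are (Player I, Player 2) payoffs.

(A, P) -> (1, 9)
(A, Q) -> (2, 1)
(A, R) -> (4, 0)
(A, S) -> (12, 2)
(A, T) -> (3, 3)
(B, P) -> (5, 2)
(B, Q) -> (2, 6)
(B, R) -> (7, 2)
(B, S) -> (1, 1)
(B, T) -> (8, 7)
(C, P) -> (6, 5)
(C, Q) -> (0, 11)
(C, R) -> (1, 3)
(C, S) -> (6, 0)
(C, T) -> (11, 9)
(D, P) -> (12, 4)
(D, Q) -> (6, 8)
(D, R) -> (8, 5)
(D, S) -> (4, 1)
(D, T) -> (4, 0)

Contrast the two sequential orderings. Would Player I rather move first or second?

If Player I leads: Player 2's best replies are A→P, B→T, C→Q, D→Q; Player I's induced payoffs 1, 8, 0, 6; outcome (B, T), payoffs (8, 7).
If Player 2 leads: Player I's best replies are P→D, Q→D, R→D, S→A, T→C; Player 2's induced payoffs 4, 8, 5, 2, 9; outcome (C, T), payoffs (11, 9).
Player I gets 8 moving first and 11 moving second, so Player I prefers to move second.

second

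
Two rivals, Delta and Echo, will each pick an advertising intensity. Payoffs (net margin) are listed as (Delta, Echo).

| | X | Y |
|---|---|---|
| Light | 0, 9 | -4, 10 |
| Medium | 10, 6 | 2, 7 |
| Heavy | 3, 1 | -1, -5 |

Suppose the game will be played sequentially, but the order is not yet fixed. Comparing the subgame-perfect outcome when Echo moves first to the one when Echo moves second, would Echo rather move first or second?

first

If Delta leads: Echo's best replies are Light→Y, Medium→Y, Heavy→X; Delta's induced payoffs -4, 2, 3; outcome (Heavy, X), payoffs (3, 1).
If Echo leads: Delta's best replies are X→Medium, Y→Medium; Echo's induced payoffs 6, 7; outcome (Medium, Y), payoffs (2, 7).
Echo gets 7 moving first and 1 moving second, so Echo prefers to move first.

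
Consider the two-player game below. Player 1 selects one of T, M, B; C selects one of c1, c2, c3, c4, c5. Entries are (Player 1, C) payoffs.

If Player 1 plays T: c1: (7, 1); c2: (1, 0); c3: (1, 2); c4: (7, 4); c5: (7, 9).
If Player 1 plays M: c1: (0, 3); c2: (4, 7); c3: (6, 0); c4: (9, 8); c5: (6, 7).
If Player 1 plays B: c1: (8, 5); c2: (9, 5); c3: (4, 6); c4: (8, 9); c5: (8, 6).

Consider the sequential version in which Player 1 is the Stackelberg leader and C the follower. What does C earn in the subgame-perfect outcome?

Solve by backward induction (Player 1 leads).
- T: C compares 1, 0, 2, 4, 9 and picks c5; Player 1 would get 7.
- M: C compares 3, 7, 0, 8, 7 and picks c4; Player 1 would get 9.
- B: C compares 5, 5, 6, 9, 6 and picks c4; Player 1 would get 8.
Player 1's induced payoffs are 7, 9, 8, so Player 1 commits to M. Subgame-perfect outcome: (M, c4) with payoffs (9, 8).

8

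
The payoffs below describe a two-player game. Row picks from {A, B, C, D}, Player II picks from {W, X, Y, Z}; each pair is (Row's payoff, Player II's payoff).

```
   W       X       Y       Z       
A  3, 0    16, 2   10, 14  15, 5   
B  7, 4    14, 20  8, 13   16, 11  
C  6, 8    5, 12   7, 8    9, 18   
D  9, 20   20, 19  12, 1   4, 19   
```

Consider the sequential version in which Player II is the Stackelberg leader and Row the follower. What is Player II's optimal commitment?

Row best-responds to each possible Player II move:
- W: Row compares 3, 7, 6, 9 and picks D; Player II would get 20.
- X: Row compares 16, 14, 5, 20 and picks D; Player II would get 19.
- Y: Row compares 10, 8, 7, 12 and picks D; Player II would get 1.
- Z: Row compares 15, 16, 9, 4 and picks B; Player II would get 11.
Among 20, 19, 1, 11, the best is 20 at W. Subgame-perfect outcome: (D, W) with payoffs (9, 20).

W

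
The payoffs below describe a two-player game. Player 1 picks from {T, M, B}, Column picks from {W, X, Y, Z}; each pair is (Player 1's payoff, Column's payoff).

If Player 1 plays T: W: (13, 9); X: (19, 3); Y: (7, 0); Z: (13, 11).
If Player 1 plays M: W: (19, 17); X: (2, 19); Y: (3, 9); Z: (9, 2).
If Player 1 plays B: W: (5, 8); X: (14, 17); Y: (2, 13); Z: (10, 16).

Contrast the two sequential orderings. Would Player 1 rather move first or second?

second

If Player 1 leads: Column's best replies are T→Z, M→X, B→X; Player 1's induced payoffs 13, 2, 14; outcome (B, X), payoffs (14, 17).
If Column leads: Player 1's best replies are W→M, X→T, Y→T, Z→T; Column's induced payoffs 17, 3, 0, 11; outcome (M, W), payoffs (19, 17).
Player 1 gets 14 moving first and 19 moving second, so Player 1 prefers to move second.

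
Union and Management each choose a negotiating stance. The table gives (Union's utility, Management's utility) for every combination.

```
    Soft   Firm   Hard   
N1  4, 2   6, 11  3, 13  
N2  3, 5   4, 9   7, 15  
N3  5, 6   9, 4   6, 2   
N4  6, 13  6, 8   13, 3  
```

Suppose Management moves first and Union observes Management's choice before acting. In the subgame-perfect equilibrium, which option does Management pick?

Backward induction with Management moving first.
- Soft: BR = N4, leader payoff 13.
- Firm: BR = N3, leader payoff 4.
- Hard: BR = N4, leader payoff 3.
Management's induced payoffs are 13, 4, 3, so Management commits to Soft. Subgame-perfect outcome: (N4, Soft) with payoffs (6, 13).

Soft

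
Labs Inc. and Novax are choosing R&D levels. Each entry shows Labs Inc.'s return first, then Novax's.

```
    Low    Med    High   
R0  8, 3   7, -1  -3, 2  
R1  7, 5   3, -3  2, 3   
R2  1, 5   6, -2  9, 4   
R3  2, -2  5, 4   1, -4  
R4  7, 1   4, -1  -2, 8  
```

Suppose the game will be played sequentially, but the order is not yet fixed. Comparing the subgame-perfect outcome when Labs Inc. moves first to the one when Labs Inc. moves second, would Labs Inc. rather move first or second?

second

If Labs Inc. leads: Novax's best replies are R0→Low, R1→Low, R2→Low, R3→Med, R4→High; Labs Inc.'s induced payoffs 8, 7, 1, 5, -2; outcome (R0, Low), payoffs (8, 3).
If Novax leads: Labs Inc.'s best replies are Low→R0, Med→R0, High→R2; Novax's induced payoffs 3, -1, 4; outcome (R2, High), payoffs (9, 4).
Labs Inc. gets 8 moving first and 9 moving second, so Labs Inc. prefers to move second.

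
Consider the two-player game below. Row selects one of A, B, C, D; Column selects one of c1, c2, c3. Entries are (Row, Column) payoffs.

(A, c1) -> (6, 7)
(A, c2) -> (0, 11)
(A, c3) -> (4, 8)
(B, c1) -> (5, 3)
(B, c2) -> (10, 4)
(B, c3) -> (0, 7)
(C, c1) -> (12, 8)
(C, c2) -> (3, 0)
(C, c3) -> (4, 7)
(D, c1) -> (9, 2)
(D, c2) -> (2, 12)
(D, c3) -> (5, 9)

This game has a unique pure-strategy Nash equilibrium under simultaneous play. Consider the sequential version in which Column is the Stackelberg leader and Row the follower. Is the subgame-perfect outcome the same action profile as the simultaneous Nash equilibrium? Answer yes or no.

Row best-responds to each possible Column move:
- c1 → Row plays C (best of 6, 5, 12, 9); Column gets 8.
- c2 → Row plays B (best of 0, 10, 3, 2); Column gets 4.
- c3 → Row plays D (best of 4, 0, 4, 5); Column gets 9.
Column's induced payoffs are 8, 4, 9, so Column commits to c3. Subgame-perfect outcome: (D, c3) with payoffs (5, 9).
Now find the simultaneous Nash equilibrium.
Row's best replies: c1→C; c2→B; c3→D.
Column's best replies: A→c2; B→c3; C→c1; D→c2.
Only (C, c1) has each player best-responding; Nash payoffs (12, 8).
Sequential outcome (D, c3) differs from the Nash profile (C, c1).

no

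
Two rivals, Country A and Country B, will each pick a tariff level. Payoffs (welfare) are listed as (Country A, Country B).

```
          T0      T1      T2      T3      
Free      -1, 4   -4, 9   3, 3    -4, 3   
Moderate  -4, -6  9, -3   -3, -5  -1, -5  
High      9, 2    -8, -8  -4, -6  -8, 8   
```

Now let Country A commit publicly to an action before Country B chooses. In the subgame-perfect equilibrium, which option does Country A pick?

Backward induction with Country A moving first.
- Free: Country B compares 4, 9, 3, 3 and picks T1; Country A would get -4.
- Moderate: Country B compares -6, -3, -5, -5 and picks T1; Country A would get 9.
- High: Country B compares 2, -8, -6, 8 and picks T3; Country A would get -8.
Among -4, 9, -8, the best is 9 at Moderate. Subgame-perfect outcome: (Moderate, T1) with payoffs (9, -3).

Moderate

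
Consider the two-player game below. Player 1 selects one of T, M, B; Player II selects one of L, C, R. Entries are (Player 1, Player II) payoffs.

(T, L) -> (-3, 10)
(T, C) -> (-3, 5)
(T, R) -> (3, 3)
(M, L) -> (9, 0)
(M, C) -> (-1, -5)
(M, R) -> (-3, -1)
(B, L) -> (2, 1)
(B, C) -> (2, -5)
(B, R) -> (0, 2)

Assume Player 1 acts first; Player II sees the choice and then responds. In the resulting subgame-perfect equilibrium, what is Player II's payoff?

0

Player II best-responds to each possible Player 1 move:
- T: Player II compares 10, 5, 3 and picks L; Player 1 would get -3.
- M: Player II compares 0, -5, -1 and picks L; Player 1 would get 9.
- B: Player II compares 1, -5, 2 and picks R; Player 1 would get 0.
Among -3, 9, 0, the best is 9 at M. Subgame-perfect outcome: (M, L) with payoffs (9, 0).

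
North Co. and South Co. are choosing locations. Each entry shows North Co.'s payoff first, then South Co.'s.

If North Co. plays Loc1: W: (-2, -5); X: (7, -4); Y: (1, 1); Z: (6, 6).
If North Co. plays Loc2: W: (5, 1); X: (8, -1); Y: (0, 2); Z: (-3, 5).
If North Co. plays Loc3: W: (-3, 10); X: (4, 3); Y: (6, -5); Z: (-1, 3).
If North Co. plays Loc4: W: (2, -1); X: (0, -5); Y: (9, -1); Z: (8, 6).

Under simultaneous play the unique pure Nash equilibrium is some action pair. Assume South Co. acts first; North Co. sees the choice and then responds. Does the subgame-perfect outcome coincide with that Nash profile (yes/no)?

yes

Work backward from North Co.'s decision.
- W: BR = Loc2, leader payoff 1.
- X: BR = Loc2, leader payoff -1.
- Y: BR = Loc4, leader payoff -1.
- Z: BR = Loc4, leader payoff 6.
Among 1, -1, -1, 6, the best is 6 at Z. Subgame-perfect outcome: (Loc4, Z) with payoffs (8, 6).
For the simultaneous game, intersect best replies.
North Co.'s best replies: W→Loc2; X→Loc2; Y→Loc4; Z→Loc4.
South Co.'s best replies: Loc1→Z; Loc2→Z; Loc3→W; Loc4→Z.
The unique mutual best reply is (Loc4, Z), giving (8, 6).
Sequential outcome (Loc4, Z) coincides with the Nash profile (Loc4, Z).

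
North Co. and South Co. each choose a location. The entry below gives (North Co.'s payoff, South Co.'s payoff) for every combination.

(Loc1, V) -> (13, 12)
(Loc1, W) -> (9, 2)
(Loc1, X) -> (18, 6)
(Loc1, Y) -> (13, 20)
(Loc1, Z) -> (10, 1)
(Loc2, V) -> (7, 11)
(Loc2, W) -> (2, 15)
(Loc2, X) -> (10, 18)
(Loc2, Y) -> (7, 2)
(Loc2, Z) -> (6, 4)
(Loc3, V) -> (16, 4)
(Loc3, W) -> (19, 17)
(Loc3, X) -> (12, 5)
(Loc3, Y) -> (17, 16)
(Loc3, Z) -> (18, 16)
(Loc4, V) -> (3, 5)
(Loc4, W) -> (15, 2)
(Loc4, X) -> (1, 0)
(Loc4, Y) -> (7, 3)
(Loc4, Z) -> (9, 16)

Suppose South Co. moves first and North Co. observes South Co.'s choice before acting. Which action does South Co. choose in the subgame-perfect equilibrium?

W

Solve by backward induction (South Co. leads).
- V → North Co. plays Loc3 (best of 13, 7, 16, 3); South Co. gets 4.
- W → North Co. plays Loc3 (best of 9, 2, 19, 15); South Co. gets 17.
- X → North Co. plays Loc1 (best of 18, 10, 12, 1); South Co. gets 6.
- Y → North Co. plays Loc3 (best of 13, 7, 17, 7); South Co. gets 16.
- Z → North Co. plays Loc3 (best of 10, 6, 18, 9); South Co. gets 16.
South Co.'s induced payoffs are 4, 17, 6, 16, 16, so South Co. commits to W. Subgame-perfect outcome: (Loc3, W) with payoffs (19, 17).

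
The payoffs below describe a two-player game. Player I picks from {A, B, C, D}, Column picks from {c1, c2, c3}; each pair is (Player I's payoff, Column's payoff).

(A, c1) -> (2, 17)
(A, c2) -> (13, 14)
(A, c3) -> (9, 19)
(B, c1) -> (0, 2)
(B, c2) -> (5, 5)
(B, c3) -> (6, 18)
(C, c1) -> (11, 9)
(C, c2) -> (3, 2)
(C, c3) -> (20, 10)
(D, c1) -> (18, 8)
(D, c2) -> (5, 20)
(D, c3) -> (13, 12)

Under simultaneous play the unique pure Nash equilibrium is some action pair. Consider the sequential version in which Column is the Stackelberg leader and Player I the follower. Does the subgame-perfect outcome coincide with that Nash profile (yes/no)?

Backward induction with Column moving first.
- c1: Player I compares 2, 0, 11, 18 and picks D; Column would get 8.
- c2: Player I compares 13, 5, 3, 5 and picks A; Column would get 14.
- c3: Player I compares 9, 6, 20, 13 and picks C; Column would get 10.
Among 8, 14, 10, the best is 14 at c2. Subgame-perfect outcome: (A, c2) with payoffs (13, 14).
Under simultaneous play:
Player I's best replies: c1→D; c2→A; c3→C.
Column's best replies: A→c3; B→c3; C→c3; D→c2.
Only (C, c3) has each player best-responding; Nash payoffs (20, 10).
Sequential outcome (A, c2) differs from the Nash profile (C, c3).

no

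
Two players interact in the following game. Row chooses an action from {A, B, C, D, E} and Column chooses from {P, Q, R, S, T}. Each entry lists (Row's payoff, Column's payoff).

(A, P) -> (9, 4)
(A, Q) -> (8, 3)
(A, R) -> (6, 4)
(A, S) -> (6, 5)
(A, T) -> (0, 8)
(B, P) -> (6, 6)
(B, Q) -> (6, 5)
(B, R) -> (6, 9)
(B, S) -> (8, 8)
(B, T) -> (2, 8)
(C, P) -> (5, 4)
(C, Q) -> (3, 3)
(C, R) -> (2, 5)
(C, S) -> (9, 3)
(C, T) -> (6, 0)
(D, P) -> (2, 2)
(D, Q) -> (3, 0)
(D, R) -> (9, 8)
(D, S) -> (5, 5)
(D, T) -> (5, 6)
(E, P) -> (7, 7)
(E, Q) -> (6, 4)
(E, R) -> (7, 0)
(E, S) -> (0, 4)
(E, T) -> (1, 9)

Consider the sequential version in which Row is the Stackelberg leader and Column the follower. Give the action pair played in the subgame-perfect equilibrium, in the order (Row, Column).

(D, R)

Backward induction with Row moving first.
- A → Column plays T (best of 4, 3, 4, 5, 8); Row gets 0.
- B → Column plays R (best of 6, 5, 9, 8, 8); Row gets 6.
- C → Column plays R (best of 4, 3, 5, 3, 0); Row gets 2.
- D → Column plays R (best of 2, 0, 8, 5, 6); Row gets 9.
- E → Column plays T (best of 7, 4, 0, 4, 9); Row gets 1.
Row's induced payoffs are 0, 6, 2, 9, 1, so Row commits to D. Subgame-perfect outcome: (D, R) with payoffs (9, 8).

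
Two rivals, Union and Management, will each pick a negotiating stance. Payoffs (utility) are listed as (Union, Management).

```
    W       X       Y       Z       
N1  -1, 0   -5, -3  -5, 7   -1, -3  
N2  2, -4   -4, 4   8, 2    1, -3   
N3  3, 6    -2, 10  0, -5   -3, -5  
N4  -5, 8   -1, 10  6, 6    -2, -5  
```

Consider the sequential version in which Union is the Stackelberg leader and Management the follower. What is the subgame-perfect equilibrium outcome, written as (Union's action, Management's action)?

(N4, X)

Backward induction with Union moving first.
- N1: Management compares 0, -3, 7, -3 and picks Y; Union would get -5.
- N2: Management compares -4, 4, 2, -3 and picks X; Union would get -4.
- N3: Management compares 6, 10, -5, -5 and picks X; Union would get -2.
- N4: Management compares 8, 10, 6, -5 and picks X; Union would get -1.
Maximizing over -5, -4, -2, -1, Union chooses N4. Subgame-perfect outcome: (N4, X) with payoffs (-1, 10).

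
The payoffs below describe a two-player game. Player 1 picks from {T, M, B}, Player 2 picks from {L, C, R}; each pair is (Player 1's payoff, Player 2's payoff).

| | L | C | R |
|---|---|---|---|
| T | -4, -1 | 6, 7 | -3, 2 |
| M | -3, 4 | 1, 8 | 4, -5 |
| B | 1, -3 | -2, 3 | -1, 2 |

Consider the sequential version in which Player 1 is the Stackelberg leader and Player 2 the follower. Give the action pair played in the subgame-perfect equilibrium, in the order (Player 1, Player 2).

(T, C)

Player 2 best-responds to each possible Player 1 move:
- T: BR = C, leader payoff 6.
- M: BR = C, leader payoff 1.
- B: BR = C, leader payoff -2.
Maximizing over 6, 1, -2, Player 1 chooses T. Subgame-perfect outcome: (T, C) with payoffs (6, 7).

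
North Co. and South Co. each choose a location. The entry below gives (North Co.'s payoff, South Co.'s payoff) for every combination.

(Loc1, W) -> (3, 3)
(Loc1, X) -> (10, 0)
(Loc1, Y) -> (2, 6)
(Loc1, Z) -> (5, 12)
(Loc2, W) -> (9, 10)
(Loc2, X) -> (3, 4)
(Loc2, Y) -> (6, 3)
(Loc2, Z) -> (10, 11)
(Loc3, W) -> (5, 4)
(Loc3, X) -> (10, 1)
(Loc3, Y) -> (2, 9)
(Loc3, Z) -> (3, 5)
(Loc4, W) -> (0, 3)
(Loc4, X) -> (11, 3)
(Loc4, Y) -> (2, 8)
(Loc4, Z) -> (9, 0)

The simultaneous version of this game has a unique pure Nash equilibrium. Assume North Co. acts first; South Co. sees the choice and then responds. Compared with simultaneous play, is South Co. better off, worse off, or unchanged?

unchanged

Work backward from South Co.'s decision.
- Loc1: BR = Z, leader payoff 5.
- Loc2: BR = Z, leader payoff 10.
- Loc3: BR = Y, leader payoff 2.
- Loc4: BR = Y, leader payoff 2.
Maximizing over 5, 10, 2, 2, North Co. chooses Loc2. Subgame-perfect outcome: (Loc2, Z) with payoffs (10, 11).
Under simultaneous play:
North Co.'s best replies: W→Loc2; X→Loc4; Y→Loc2; Z→Loc2.
South Co.'s best replies: Loc1→Z; Loc2→Z; Loc3→Y; Loc4→Y.
Only (Loc2, Z) has each player best-responding; Nash payoffs (10, 11).
South Co. earns 11 sequentially versus 11 at the Nash outcome: unchanged.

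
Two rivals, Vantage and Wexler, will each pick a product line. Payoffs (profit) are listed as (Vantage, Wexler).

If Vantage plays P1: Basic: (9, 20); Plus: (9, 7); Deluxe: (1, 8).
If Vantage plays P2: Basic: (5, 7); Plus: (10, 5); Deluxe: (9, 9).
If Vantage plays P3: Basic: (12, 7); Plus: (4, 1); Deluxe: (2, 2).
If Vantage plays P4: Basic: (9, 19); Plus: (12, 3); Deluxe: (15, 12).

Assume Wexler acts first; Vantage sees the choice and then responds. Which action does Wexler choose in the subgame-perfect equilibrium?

Deluxe

Solve by backward induction (Wexler leads).
- Basic: BR = P3, leader payoff 7.
- Plus: BR = P4, leader payoff 3.
- Deluxe: BR = P4, leader payoff 12.
Maximizing over 7, 3, 12, Wexler chooses Deluxe. Subgame-perfect outcome: (P4, Deluxe) with payoffs (15, 12).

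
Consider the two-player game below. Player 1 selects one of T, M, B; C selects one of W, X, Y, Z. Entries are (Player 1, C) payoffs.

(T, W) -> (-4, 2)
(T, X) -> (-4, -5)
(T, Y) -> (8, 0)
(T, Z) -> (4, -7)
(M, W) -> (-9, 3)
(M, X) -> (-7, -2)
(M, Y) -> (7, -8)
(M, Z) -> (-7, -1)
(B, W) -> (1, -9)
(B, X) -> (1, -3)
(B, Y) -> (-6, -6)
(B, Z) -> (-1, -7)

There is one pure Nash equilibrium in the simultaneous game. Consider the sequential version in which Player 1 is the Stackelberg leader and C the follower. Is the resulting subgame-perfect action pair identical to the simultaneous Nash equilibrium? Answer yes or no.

Solve by backward induction (Player 1 leads).
- T: BR = W, leader payoff -4.
- M: BR = W, leader payoff -9.
- B: BR = X, leader payoff 1.
Maximizing over -4, -9, 1, Player 1 chooses B. Subgame-perfect outcome: (B, X) with payoffs (1, -3).
Under simultaneous play:
Player 1's best replies: W→B; X→B; Y→T; Z→T.
C's best replies: T→W; M→W; B→X.
The unique mutual best reply is (B, X), giving (1, -3).
Sequential outcome (B, X) coincides with the Nash profile (B, X).

yes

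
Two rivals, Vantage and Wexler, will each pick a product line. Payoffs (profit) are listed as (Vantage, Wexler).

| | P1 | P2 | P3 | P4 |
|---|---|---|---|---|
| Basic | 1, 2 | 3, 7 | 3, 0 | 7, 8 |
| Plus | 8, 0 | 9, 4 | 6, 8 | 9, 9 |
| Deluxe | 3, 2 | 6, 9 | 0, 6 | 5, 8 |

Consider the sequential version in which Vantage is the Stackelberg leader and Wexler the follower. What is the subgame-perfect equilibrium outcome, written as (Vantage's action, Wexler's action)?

Solve by backward induction (Vantage leads).
- Basic → Wexler plays P4 (best of 2, 7, 0, 8); Vantage gets 7.
- Plus → Wexler plays P4 (best of 0, 4, 8, 9); Vantage gets 9.
- Deluxe → Wexler plays P2 (best of 2, 9, 6, 8); Vantage gets 6.
Among 7, 9, 6, the best is 9 at Plus. Subgame-perfect outcome: (Plus, P4) with payoffs (9, 9).

(Plus, P4)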